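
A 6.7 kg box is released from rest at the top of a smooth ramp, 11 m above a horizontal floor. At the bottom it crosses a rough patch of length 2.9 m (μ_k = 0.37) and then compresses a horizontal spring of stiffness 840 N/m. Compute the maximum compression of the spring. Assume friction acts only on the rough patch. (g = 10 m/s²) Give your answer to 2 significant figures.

x = 1.3 m

Initial energy: E₁ = mgh = (6.7)(10)(11) = 737.00 J
Friction removes W_f = μ_k mg d = (0.37)(6.7)(10)(2.9) = 71.89 J
Energy reaching the spring: E = 737.00 − 71.89 = 665.11 J
At max compression ½kx² = E ⇒ x = √(2E/k) = √(2 × 665.11/840) = 1.258 m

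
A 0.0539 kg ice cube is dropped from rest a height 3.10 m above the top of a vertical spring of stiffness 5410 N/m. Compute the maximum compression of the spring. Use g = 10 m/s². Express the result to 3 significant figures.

x = 0.0250 m

Measuring PE from the top of the relaxed spring, at max compression the cube has dropped H + x with zero KE, so:
mg(H + x) = ½kx²
½(5410)x² − (0.0539)(10)x − (0.0539)(10)(3.10) = 0
2705x² − 0.5390x − 1.671 = 0
x = [0.5390 + √(0.2905 + 18079)]/(2 × 2705) = 0.02495 m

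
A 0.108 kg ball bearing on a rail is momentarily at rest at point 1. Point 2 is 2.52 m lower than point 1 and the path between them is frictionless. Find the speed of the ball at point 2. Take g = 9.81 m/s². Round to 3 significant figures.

v = 7.03 m/s

By conservation of mechanical energy, mgh = ½mv²
v = √(2gh) = √(2 × 9.81 × 2.52) = √49.442 = 7.032 m/s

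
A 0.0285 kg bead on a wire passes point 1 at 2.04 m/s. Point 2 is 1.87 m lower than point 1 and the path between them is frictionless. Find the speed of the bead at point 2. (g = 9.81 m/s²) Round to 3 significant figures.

Mechanical energy is conserved (no friction): ½mv₀² + mgh = ½mv²
v² = v₀² + 2gh = (2.04)² + 2(9.81)(1.87) = 40.851
v = √40.851 = 6.391 m/s

v = 6.39 m/s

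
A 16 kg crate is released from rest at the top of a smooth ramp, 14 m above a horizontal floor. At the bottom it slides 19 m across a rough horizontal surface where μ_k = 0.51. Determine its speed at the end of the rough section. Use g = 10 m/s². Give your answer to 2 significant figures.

v = 9.3 m/s

Energy bookkeeping (friction removes W_f = μ_k N d):
mgh = ½mv² + μ_k m g d
W_f = μ_k mg d = (0.51)(16)(10)(19) = 1550 J
½mv² = mgh − W_f = 2240.0 − 1550 = 689.60 J
v = √(2 × 689.60/16) = 9.284 m/s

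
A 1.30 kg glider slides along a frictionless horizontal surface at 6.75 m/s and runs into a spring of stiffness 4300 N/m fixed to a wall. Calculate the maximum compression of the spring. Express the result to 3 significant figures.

x = 0.117 m

Conservation of energy between contact and max compression: ½mv² = ½kx²
x = v√(m/k) = 6.75 × √(1.30/4300) = 0.1174 m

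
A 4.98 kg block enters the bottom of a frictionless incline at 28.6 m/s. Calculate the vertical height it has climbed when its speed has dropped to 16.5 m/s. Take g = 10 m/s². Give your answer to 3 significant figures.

Conservation of energy: ½mv₁² = ½mv₂² + mgh
h = (v₁² − v₂²)/(2g) = (28.6² − 16.5²)/(2 × 10) = 27.29 m

h = 27.3 m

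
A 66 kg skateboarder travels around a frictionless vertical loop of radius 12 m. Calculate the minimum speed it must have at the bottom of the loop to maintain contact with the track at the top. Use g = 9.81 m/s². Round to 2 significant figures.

v = 24 m/s

At the top: mg = mv_top²/r ⇒ v_top² = gr = 117.7 m²/s²
Energy from bottom to top (height 2r): ½mv_bot² = ½mv_top² + mg(2r)
v_bot² = gr + 4gr = 5gr = 588.6
v_bot = √(5gr) = 24.26 m/s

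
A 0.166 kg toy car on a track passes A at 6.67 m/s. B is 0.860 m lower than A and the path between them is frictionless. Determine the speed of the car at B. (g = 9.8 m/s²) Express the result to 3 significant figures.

v = 7.83 m/s

Mechanical energy is conserved (no friction): ½mv₀² + mgh = ½mv²
v² = v₀² + 2gh = (6.67)² + 2(9.8)(0.860) = 61.345
v = √61.345 = 7.832 m/s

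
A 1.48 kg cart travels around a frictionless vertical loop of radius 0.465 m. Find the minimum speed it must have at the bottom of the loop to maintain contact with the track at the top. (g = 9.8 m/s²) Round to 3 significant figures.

v = 4.77 m/s

At the top: mg = mv_top²/r ⇒ v_top² = gr = 4.557 m²/s²
Energy from bottom to top (height 2r): ½mv_bot² = ½mv_top² + mg(2r)
v_bot² = gr + 4gr = 5gr = 22.79
v_bot = √(5gr) = 4.773 m/s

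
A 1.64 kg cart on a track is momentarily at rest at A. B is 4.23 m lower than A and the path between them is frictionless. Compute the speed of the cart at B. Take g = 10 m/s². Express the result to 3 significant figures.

Energy conservation between the two points: mgh = ½mv²
v = √(2gh) = √(2 × 10 × 4.23) = √84.600 = 9.198 m/s

v = 9.20 m/s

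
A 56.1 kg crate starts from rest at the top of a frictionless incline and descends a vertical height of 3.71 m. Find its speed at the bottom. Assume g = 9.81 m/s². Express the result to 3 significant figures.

v = 8.53 m/s

Equating total energy at the two states: mgh = ½mv²
v = √(2gh) = √(2 × 9.81 × 3.71) = √72.790 = 8.532 m/s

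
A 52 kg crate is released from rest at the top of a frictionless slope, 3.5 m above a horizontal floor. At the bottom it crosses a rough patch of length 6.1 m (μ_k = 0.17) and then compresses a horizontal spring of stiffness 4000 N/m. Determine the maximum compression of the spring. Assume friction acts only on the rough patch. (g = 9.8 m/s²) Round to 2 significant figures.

Initial energy: E₁ = mgh = (52)(9.8)(3.5) = 1783.6 J
Friction removes W_f = μ_k mg d = (0.17)(52)(9.8)(6.1) = 528.5 J
Energy reaching the spring: E = 1783.6 − 528.5 = 1255.1 J
At max compression ½kx² = E ⇒ x = √(2E/k) = √(2 × 1255.1/4000) = 0.7922 m

x = 0.79 m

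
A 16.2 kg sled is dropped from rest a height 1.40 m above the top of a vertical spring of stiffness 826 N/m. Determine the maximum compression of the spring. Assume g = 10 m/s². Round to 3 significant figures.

x = 0.963 m

Measuring PE from the top of the relaxed spring, at max compression the sled has dropped H + x with zero KE, so:
mg(H + x) = ½kx²
½(826)x² − (16.2)(10)x − (16.2)(10)(1.40) = 0
413.0x² − 162.0x − 226.8 = 0
x = [162.0 + √(26244 + 374674)]/(2 × 413.0) = 0.9627 m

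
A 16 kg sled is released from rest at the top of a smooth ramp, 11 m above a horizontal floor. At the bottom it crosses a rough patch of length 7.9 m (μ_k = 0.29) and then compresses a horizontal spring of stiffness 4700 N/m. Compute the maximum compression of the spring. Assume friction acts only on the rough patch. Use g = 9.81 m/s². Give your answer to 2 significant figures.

Initial energy: E₁ = mgh = (16)(9.81)(11) = 1726.6 J
Friction removes W_f = μ_k mg d = (0.29)(16)(9.81)(7.9) = 359.6 J
Energy reaching the spring: E = 1726.6 − 359.6 = 1367.0 J
At max compression ½kx² = E ⇒ x = √(2E/k) = √(2 × 1367.0/4700) = 0.7627 m

x = 0.76 m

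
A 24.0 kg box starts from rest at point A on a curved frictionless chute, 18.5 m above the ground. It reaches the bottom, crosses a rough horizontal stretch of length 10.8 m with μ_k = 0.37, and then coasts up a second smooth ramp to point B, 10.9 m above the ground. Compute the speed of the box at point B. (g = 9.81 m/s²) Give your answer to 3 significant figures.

v = 8.41 m/s

Energy at A: mgh₁ = (24.0)(9.81)(18.5) = 4355.6 J
Friction loss: W_f = μ_k mg d = 940.8 J
At B: ½mv² + mgh₂ = mgh₁ − W_f
½mv² = 4355.6 − 940.8 − 2566.3 = 848.53 J
v = √(2 × 848.53/24.0) = 8.409 m/s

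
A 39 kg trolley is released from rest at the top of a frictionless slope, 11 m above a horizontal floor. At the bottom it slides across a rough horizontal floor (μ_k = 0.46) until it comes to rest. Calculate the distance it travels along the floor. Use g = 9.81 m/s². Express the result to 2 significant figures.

Applying the work–energy principle:
At rest all PE has been dissipated by friction: mgh = μ_k m g d
d = h/μ_k = 11/0.46 = 23.91 m

d = 24 m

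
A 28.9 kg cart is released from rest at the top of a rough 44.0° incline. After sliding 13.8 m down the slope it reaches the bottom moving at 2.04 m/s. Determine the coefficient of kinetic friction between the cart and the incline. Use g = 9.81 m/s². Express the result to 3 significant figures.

μ_k = 0.944

mgh = ½mv² + μ_k (mg cosθ) L, with h = L sinθ
mgL sinθ = 2717.8 J; ½mv² = 60.135 J
W_f = 2717.8 − 60.135 = 2658 J
μ_k = W_f/(mg cosθ · L) = 2658/(203.9 × 13.8) = 0.9443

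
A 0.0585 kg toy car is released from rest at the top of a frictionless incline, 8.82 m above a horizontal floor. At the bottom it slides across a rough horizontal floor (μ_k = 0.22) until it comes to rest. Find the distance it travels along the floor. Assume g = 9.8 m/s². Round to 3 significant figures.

d = 40.1 m

Applying the work–energy principle:
At rest all PE has been dissipated by friction: mgh = μ_k m g d
d = h/μ_k = 8.82/0.22 = 40.09 m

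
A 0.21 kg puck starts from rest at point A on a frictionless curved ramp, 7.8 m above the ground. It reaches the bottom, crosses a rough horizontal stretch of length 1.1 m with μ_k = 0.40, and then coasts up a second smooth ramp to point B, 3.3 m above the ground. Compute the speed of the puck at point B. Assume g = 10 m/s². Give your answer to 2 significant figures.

v = 9.0 m/s

Energy at A: mgh₁ = (0.21)(10)(7.8) = 16.380 J
Friction loss: W_f = μ_k mg d = 0.9240 J
At B: ½mv² + mgh₂ = mgh₁ − W_f
½mv² = 16.380 − 0.9240 − 6.9300 = 8.5260 J
v = √(2 × 8.5260/0.21) = 9.011 m/s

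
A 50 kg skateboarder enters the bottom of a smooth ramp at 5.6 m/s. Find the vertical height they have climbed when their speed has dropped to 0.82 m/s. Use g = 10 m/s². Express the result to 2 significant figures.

h = 1.5 m

Conservation of energy: ½mv₁² = ½mv₂² + mgh
h = (v₁² − v₂²)/(2g) = (5.6² − 0.82²)/(2 × 10) = 1.534 m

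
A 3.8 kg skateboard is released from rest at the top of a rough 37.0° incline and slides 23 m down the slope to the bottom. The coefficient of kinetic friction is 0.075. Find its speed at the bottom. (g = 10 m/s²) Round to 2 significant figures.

v = 16 m/s

Taking the bottom as reference, mgh = ½mv² + μ_k N L with h = L sinθ, N = mg cosθ:
mgh = mgL sinθ = (3.8)(10)(23)sin37.0° = 525.99 J
W_f = μ_k mg cosθ · L = (0.075)(3.8)(10)cos37.0°·23 = 52.35 J
½mv² = 525.99 − 52.35 = 473.64 J
v = √(2 × 473.64/3.8) = 15.79 m/s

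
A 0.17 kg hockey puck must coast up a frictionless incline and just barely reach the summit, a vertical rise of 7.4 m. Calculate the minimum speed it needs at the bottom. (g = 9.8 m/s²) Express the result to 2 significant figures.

v = 12 m/s

At the top it is momentarily at rest, so all KE converts to PE: ½mv² = mgh
v = √(2gh) = √(2 × 9.8 × 7.4) = 12.04 m/s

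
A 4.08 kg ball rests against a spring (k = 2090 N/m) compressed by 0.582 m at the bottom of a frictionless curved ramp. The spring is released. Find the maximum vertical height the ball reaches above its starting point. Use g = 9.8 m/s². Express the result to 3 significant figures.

h = 8.85 m

Energy conservation from release to the highest point: ½kx² = mgh
h = kx²/(2mg) = (2090)(0.582)²/(2 × 4.08 × 9.8) = 8.853 m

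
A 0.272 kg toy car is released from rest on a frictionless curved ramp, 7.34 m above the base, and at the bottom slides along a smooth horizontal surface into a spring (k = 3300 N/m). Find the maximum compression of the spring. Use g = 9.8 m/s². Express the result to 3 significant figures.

At max compression the car is momentarily at rest: mgh = ½kx²
x = √(2mgh/k) = √(2 × 0.272 × 9.8 × 7.34 / 3300) = 0.1089 m

x = 0.109 m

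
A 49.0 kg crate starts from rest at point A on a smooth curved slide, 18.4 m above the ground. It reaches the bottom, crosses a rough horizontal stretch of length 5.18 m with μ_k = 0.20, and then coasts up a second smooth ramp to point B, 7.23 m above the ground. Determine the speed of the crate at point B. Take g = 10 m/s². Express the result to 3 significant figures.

v = 14.2 m/s

Energy at A: mgh₁ = (49.0)(10)(18.4) = 9016.0 J
Friction loss: W_f = μ_k mg d = 507.6 J
At B: ½mv² + mgh₂ = mgh₁ − W_f
½mv² = 9016.0 − 507.6 − 3542.7 = 4965.7 J
v = √(2 × 4965.7/49.0) = 14.24 m/s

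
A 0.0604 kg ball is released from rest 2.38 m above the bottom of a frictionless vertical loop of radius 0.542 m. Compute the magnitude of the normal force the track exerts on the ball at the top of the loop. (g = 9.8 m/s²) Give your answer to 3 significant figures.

N = 2.24 N

Energy from release to top (height 2r): mgh = ½mv_top² + mg(2r)
v_top² = 2g(h − 2r) = 2(9.8)(2.38 − 1.084) = 25.402 m²/s²
At the top, both N and weight point toward the centre: N + mg = mv_top²/r
N = m(v_top²/r − g) = 0.0604(25.402/0.542 − 9.8) = 2.239 N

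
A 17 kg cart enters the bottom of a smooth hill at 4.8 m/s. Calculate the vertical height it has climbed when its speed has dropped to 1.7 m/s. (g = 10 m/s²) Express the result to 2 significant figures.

h = 1.0 m

Conservation of energy: ½mv₁² = ½mv₂² + mgh
h = (v₁² − v₂²)/(2g) = (4.8² − 1.7²)/(2 × 10) = 1.007 m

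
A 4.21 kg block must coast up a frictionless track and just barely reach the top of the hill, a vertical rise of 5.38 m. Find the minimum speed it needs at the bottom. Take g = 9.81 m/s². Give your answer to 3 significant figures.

At the top it is momentarily at rest, so all KE converts to PE: ½mv² = mgh
v = √(2gh) = √(2 × 9.81 × 5.38) = 10.27 m/s

v = 10.3 m/s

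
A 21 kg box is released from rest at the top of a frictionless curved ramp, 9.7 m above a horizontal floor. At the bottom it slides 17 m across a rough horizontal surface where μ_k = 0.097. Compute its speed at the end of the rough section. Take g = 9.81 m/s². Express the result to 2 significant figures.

Energy bookkeeping (friction removes W_f = μ_k N d):
mgh = ½mv² + μ_k m g d
W_f = μ_k mg d = (0.097)(21)(9.81)(17) = 339.7 J
½mv² = mgh − W_f = 1998.3 − 339.7 = 1658.6 J
v = √(2 × 1658.6/21) = 12.57 m/s

v = 13 m/s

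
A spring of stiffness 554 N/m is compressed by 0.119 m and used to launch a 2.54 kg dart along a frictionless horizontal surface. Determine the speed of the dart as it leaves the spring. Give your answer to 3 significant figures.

Spring PE converts entirely to kinetic energy: ½kx² = ½mv²
v = x√(k/m) = 0.119 × √(554/2.54) = 1.757 m/s

v = 1.76 m/s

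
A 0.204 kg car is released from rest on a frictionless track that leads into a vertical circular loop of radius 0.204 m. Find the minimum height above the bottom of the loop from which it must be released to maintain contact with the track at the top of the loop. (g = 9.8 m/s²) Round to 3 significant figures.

At the top, for minimum speed gravity alone supplies the centripetal force: mg = mv_top²/r ⇒ v_top² = gr = 1.999 m²/s²
Energy conservation from release height h to the top (height 2r): mgh = ½mv_top² + mg(2r)
h = v_top²/(2g) + 2r = r/2 + 2r = 5r/2 = 0.5100 m

h = 0.510 m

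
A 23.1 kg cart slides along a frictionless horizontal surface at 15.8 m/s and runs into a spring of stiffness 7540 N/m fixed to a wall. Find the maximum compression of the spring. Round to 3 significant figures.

x = 0.875 m

All KE is stored as spring PE at maximum compression: ½mv² = ½kx²
x = v√(m/k) = 15.8 × √(23.1/7540) = 0.8745 m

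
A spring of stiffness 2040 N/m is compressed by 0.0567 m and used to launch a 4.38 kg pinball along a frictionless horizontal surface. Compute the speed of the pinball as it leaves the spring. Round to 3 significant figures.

Conservation of energy: ½kx² = ½mv²
v = x√(k/m) = 0.0567 × √(2040/4.38) = 1.224 m/s

v = 1.22 m/s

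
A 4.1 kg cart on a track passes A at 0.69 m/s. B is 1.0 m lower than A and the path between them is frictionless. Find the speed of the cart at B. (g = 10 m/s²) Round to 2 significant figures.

v = 4.5 m/s

By conservation of mechanical energy, ½mv₀² + mgh = ½mv²
The mass cancels from both sides.
v² = v₀² + 2gh = (0.69)² + 2(10)(1.0) = 20.476
v = √20.476 = 4.525 m/s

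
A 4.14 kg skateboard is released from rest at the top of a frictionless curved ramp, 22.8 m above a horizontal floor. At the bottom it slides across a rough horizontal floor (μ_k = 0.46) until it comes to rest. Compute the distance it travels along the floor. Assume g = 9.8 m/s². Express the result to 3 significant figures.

d = 49.6 m

Energy at the top = energy at the end + work done against friction:
At rest all PE has been dissipated by friction: mgh = μ_k m g d
d = h/μ_k = 22.8/0.46 = 49.57 m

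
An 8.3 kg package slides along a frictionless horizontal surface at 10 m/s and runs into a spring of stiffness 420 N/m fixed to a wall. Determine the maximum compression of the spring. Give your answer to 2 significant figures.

x = 1.4 m

Conservation of energy between contact and max compression: ½mv² = ½kx²
x = v√(m/k) = 10 × √(8.3/420) = 1.406 m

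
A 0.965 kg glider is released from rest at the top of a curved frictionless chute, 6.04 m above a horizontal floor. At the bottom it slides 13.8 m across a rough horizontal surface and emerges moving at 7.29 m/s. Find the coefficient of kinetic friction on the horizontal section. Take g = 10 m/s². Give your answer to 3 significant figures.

Energy bookkeeping (friction removes W_f = μ_k N d):
mgh = ½mv² + μ_k m g d
mgh = 58.286 J; ½mv² = 25.642 J
W_f = 58.286 − 25.642 = 32.64 J
μ_k = W_f/(mg·d) = 32.64/(9.650 × 13.8) = 0.2451

μ_k = 0.245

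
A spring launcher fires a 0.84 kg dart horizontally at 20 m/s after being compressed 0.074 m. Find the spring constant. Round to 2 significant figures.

k = 61000 N/m

Energy stored in the spring equals the launch KE: ½kx² = ½mv²
k = mv²/x² = (0.84)(20)²/(0.074)² = 61359 N/m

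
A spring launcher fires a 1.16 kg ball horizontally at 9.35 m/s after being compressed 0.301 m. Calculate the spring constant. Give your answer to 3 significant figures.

k = 1120 N/m

Energy stored in the spring equals the launch KE: ½kx² = ½mv²
k = mv²/x² = (1.16)(9.35)²/(0.301)² = 1119 N/m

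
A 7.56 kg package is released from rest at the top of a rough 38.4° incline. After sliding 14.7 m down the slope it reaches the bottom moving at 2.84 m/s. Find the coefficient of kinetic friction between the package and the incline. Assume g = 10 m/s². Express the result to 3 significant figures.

The energy dissipated by friction is the PE lost minus the KE gained:
mgL sinθ = 690.29 J; ½mv² = 30.488 J
W_f = 690.29 − 30.488 = 659.8 J
μ_k = W_f/(mg cosθ · L) = 659.8/(59.25 × 14.7) = 0.7576

μ_k = 0.758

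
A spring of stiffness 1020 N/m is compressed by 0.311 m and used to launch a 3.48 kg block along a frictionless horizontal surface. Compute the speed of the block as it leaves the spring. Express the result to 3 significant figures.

Spring PE converts entirely to kinetic energy: ½kx² = ½mv²
v = x√(k/m) = 0.311 × √(1020/3.48) = 5.324 m/s

v = 5.32 m/s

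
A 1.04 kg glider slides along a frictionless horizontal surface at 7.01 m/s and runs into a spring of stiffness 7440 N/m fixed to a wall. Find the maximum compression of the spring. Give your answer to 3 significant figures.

At max compression the glider is momentarily at rest: ½mv² = ½kx²
x = v√(m/k) = 7.01 × √(1.04/7440) = 0.08288 m

x = 0.0829 m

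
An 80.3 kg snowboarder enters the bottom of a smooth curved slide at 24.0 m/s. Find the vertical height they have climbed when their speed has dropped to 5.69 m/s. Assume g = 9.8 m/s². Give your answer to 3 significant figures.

Energy balance between the two points: ½mv₁² = ½mv₂² + mgh
h = (v₁² − v₂²)/(2g) = (24.0² − 5.69²)/(2 × 9.8) = 27.74 m

h = 27.7 m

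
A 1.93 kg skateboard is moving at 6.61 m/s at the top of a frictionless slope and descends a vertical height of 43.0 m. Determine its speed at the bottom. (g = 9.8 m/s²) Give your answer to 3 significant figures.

v = 29.8 m/s

Energy conservation between the two points: ½mv₀² + mgh = ½mv²
v² = v₀² + 2gh = (6.61)² + 2(9.8)(43.0) = 886.49
v = √886.49 = 29.77 m/s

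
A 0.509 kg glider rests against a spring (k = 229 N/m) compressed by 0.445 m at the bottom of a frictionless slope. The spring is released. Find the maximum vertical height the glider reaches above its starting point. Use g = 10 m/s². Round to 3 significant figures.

h = 4.45 m

All spring PE becomes gravitational PE at the highest point: ½kx² = mgh
h = kx²/(2mg) = (229)(0.445)²/(2 × 0.509 × 10) = 4.455 m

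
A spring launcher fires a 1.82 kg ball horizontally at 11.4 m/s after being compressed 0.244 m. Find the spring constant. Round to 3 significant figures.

k = 3970 N/m

½kx² = ½mv²
k = mv²/x² = (1.82)(11.4)²/(0.244)² = 3973 N/m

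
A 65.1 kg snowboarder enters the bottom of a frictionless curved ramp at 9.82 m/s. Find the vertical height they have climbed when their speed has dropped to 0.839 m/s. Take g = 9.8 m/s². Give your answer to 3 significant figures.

h = 4.88 m

Conservation of energy: ½mv₁² = ½mv₂² + mgh
h = (v₁² − v₂²)/(2g) = (9.82² − 0.839²)/(2 × 9.8) = 4.884 m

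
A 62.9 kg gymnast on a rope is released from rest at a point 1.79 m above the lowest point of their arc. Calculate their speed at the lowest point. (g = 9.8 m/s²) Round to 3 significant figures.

Energy conservation between the two points: mgh = ½mv²
v = √(2gh) = √(2 × 9.8 × 1.79) = √35.084 = 5.923 m/s

v = 5.92 m/s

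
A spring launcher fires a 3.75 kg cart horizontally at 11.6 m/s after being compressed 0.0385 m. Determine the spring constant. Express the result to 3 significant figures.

Spring PE at full compression equals KE at release: ½kx² = ½mv²
k = mv²/x² = (3.75)(11.6)²/(0.0385)² = 340428 N/m

k = 340000 N/m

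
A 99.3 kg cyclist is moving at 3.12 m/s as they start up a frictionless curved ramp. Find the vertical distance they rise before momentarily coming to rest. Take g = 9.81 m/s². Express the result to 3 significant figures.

h = 0.496 m

Setting KE at the bottom equal to PE gained: ½mv² = mgh
h = v²/(2g) = 3.12²/(2 × 9.81) = 0.4961 m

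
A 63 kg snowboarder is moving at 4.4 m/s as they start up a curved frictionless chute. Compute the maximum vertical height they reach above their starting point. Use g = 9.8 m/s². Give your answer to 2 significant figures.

h = 0.99 m

By energy conservation, ½mv² = mgh
h = v²/(2g) = 4.4²/(2 × 9.8) = 0.9878 m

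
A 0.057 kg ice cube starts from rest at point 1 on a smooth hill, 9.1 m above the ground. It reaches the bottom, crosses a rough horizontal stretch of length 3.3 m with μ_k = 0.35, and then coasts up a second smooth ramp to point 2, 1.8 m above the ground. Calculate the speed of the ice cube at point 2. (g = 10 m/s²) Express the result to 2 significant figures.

v = 11 m/s

Energy at 1: mgh₁ = (0.057)(10)(9.1) = 5.1870 J
Friction loss: W_f = μ_k mg d = 0.6583 J
At 2: ½mv² + mgh₂ = mgh₁ − W_f
½mv² = 5.1870 − 0.6583 − 1.0260 = 3.5027 J
v = √(2 × 3.5027/0.057) = 11.09 m/s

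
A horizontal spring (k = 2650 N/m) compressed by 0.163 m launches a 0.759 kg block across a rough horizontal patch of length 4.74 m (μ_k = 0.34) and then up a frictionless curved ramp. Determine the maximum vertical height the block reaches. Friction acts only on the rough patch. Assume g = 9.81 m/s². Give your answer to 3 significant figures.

Spring energy: E₀ = ½kx² = ½(2650)(0.163)² = 35.204 J
Friction: W_f = μ_k mg d = (0.34)(0.759)(9.81)(4.74) = 12.00 J
Energy at base of ramp: E = 35.204 − 12.00 = 23.204 J
At max height all remaining energy is PE: mgh = E ⇒ h = E/(mg) = 23.204/(0.759 × 9.81) = 3.116 m

h = 3.12 m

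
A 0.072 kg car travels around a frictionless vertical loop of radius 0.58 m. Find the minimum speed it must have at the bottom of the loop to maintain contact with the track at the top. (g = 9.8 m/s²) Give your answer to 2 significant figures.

v = 5.3 m/s

At the top: mg = mv_top²/r ⇒ v_top² = gr = 5.684 m²/s²
Energy from bottom to top (height 2r): ½mv_bot² = ½mv_top² + mg(2r)
v_bot² = gr + 4gr = 5gr = 28.42
v_bot = √(5gr) = 5.331 m/s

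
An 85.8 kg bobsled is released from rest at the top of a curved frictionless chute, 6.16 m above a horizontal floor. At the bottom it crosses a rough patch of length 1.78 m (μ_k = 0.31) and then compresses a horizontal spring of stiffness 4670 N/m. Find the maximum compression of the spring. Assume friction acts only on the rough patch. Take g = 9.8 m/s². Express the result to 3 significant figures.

Initial energy: E₁ = mgh = (85.8)(9.8)(6.16) = 5179.6 J
Friction removes W_f = μ_k mg d = (0.31)(85.8)(9.8)(1.78) = 464.0 J
Energy reaching the spring: E = 5179.6 − 464.0 = 4715.6 J
At max compression ½kx² = E ⇒ x = √(2E/k) = √(2 × 4715.6/4670) = 1.421 m

x = 1.42 m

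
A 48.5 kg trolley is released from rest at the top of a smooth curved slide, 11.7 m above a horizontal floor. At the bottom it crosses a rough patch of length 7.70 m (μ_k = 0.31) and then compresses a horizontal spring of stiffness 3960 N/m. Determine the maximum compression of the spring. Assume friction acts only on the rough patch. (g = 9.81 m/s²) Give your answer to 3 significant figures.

x = 1.50 m

Initial energy: E₁ = mgh = (48.5)(9.81)(11.7) = 5566.7 J
Friction removes W_f = μ_k mg d = (0.31)(48.5)(9.81)(7.70) = 1136 J
Energy reaching the spring: E = 5566.7 − 1136 = 4431.0 J
At max compression ½kx² = E ⇒ x = √(2E/k) = √(2 × 4431.0/3960) = 1.496 m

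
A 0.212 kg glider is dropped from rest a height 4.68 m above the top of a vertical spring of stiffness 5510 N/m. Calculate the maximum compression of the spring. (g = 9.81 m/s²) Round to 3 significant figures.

Measuring PE from the top of the relaxed spring, at max compression the glider has dropped H + x with zero KE, so:
mg(H + x) = ½kx²
½(5510)x² − (0.212)(9.81)x − (0.212)(9.81)(4.68) = 0
2755x² − 2.080x − 9.733 = 0
x = [2.080 + √(4.325 + 107259)]/(2 × 2755) = 0.05982 m

x = 0.0598 m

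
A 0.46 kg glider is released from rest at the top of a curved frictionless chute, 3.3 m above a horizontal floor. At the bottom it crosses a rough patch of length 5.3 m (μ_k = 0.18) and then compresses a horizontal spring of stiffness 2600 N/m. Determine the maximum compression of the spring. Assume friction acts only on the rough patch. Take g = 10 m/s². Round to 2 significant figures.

Initial energy: E₁ = mgh = (0.46)(10)(3.3) = 15.180 J
Friction removes W_f = μ_k mg d = (0.18)(0.46)(10)(5.3) = 4.388 J
Energy reaching the spring: E = 15.180 − 4.388 = 10.792 J
At max compression ½kx² = E ⇒ x = √(2E/k) = √(2 × 10.792/2600) = 0.09111 m

x = 0.091 m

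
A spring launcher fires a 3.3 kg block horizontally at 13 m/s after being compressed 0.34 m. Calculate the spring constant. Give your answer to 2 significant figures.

Energy stored in the spring equals the launch KE: ½kx² = ½mv²
k = mv²/x² = (3.3)(13)²/(0.34)² = 4824 N/m

k = 4800 N/m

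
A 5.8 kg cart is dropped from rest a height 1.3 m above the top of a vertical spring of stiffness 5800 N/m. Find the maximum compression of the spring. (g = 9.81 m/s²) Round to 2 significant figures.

Measuring PE from the top of the relaxed spring, at max compression the cart has dropped H + x with zero KE, so:
mg(H + x) = ½kx²
½(5800)x² − (5.8)(9.81)x − (5.8)(9.81)(1.3) = 0
2900x² − 56.90x − 73.97 = 0
x = [56.90 + √(3237 + 858022)]/(2 × 2900) = 0.1698 m

x = 0.17 m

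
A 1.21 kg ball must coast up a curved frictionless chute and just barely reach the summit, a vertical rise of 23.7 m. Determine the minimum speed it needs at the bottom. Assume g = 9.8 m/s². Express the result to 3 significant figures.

At the top it is momentarily at rest, so all KE converts to PE: ½mv² = mgh
v = √(2gh) = √(2 × 9.8 × 23.7) = 21.55 m/s

v = 21.6 m/s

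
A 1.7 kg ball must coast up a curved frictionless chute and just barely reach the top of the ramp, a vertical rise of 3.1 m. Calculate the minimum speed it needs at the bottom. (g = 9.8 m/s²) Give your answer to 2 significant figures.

v = 7.8 m/s

At the top it is momentarily at rest, so all KE converts to PE: ½mv² = mgh
v = √(2gh) = √(2 × 9.8 × 3.1) = 7.795 m/s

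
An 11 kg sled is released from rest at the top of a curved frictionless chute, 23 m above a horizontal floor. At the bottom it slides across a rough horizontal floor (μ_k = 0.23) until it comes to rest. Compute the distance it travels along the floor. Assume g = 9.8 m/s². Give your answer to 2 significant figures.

Applying the work–energy principle:
At rest all PE has been dissipated by friction: mgh = μ_k m g d
d = h/μ_k = 23/0.23 = 100.0 m

d = 100 m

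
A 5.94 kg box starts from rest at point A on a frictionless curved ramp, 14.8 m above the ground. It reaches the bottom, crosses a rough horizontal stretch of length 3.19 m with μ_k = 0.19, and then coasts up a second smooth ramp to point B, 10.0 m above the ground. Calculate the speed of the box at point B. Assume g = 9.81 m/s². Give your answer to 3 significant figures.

Energy at A: mgh₁ = (5.94)(9.81)(14.8) = 862.42 J
Friction loss: W_f = μ_k mg d = 35.32 J
At B: ½mv² + mgh₂ = mgh₁ − W_f
½mv² = 862.42 − 35.32 − 582.71 = 244.38 J
v = √(2 × 244.38/5.94) = 9.071 m/s

v = 9.07 m/s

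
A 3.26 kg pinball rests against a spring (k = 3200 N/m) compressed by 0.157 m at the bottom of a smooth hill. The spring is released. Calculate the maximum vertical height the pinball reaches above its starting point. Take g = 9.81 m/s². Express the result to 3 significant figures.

h = 1.23 m

Energy conservation from release to the highest point: ½kx² = mgh
h = kx²/(2mg) = (3200)(0.157)²/(2 × 3.26 × 9.81) = 1.233 m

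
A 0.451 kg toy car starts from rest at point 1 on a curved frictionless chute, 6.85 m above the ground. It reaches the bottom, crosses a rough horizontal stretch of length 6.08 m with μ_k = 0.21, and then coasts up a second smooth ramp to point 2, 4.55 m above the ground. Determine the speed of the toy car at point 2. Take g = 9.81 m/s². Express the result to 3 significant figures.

v = 4.48 m/s

Energy at 1: mgh₁ = (0.451)(9.81)(6.85) = 30.307 J
Friction loss: W_f = μ_k mg d = 5.649 J
At 2: ½mv² + mgh₂ = mgh₁ − W_f
½mv² = 30.307 − 5.649 − 20.131 = 4.5270 J
v = √(2 × 4.5270/0.451) = 4.481 m/s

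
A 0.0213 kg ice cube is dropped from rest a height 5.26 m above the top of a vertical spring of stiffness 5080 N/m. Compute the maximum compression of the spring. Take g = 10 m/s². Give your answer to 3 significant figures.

Measuring PE from the top of the relaxed spring, at max compression the cube has dropped H + x with zero KE, so:
mg(H + x) = ½kx²
½(5080)x² − (0.0213)(10)x − (0.0213)(10)(5.26) = 0
2540x² − 0.2130x − 1.120 = 0
x = [0.2130 + √(0.04537 + 11383)]/(2 × 2540) = 0.02104 m

x = 0.0210 m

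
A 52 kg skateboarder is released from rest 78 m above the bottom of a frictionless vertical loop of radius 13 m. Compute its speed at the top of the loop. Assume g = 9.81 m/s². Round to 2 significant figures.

v = 32 m/s

Energy conservation: mgh = ½mv_top² + mg(2r)
v_top² = 2g(h − 2r) = 2(9.81)(78 − 26.00) = 1020
v_top = 31.94 m/s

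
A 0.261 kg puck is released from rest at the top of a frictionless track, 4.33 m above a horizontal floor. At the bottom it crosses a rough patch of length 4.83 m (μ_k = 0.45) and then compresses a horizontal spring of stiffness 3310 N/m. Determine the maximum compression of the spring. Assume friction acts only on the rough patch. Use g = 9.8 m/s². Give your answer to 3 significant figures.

x = 0.0577 m

Initial energy: E₁ = mgh = (0.261)(9.8)(4.33) = 11.075 J
Friction removes W_f = μ_k mg d = (0.45)(0.261)(9.8)(4.83) = 5.559 J
Energy reaching the spring: E = 11.075 − 5.559 = 5.5159 J
At max compression ½kx² = E ⇒ x = √(2E/k) = √(2 × 5.5159/3310) = 0.05773 m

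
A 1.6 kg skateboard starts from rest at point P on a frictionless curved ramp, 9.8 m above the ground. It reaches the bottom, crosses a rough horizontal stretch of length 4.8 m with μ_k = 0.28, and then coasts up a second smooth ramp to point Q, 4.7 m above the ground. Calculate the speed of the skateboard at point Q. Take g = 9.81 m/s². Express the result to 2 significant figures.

v = 8.6 m/s

Energy at P: mgh₁ = (1.6)(9.81)(9.8) = 153.82 J
Friction loss: W_f = μ_k mg d = 21.10 J
At Q: ½mv² + mgh₂ = mgh₁ − W_f
½mv² = 153.82 − 21.10 − 73.771 = 58.954 J
v = √(2 × 58.954/1.6) = 8.584 m/s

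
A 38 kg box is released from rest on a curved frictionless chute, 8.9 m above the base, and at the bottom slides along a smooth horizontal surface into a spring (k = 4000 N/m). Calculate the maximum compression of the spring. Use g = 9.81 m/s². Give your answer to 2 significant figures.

At max compression the box is momentarily at rest: mgh = ½kx²
x = √(2mgh/k) = √(2 × 38 × 9.81 × 8.9 / 4000) = 1.288 m

x = 1.3 m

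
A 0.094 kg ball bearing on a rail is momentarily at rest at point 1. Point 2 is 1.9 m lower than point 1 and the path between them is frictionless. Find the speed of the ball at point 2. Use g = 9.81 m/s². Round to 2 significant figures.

v = 6.1 m/s

Energy conservation between the two points: mgh = ½mv²
v = √(2gh) = √(2 × 9.81 × 1.9) = √37.278 = 6.106 m/s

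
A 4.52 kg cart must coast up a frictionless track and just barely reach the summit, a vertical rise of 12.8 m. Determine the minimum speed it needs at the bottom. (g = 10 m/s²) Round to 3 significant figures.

At the top it is momentarily at rest, so all KE converts to PE: ½mv² = mgh
v = √(2gh) = √(2 × 10 × 12.8) = 16.00 m/s

v = 16.0 m/s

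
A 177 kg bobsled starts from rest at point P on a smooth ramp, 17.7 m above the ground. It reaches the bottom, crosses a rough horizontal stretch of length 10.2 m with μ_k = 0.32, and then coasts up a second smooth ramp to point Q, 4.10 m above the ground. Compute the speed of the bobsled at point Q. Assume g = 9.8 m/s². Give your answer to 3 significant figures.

Energy at P: mgh₁ = (177)(9.8)(17.7) = 30702 J
Friction loss: W_f = μ_k mg d = 5662 J
At Q: ½mv² + mgh₂ = mgh₁ − W_f
½mv² = 30702 − 5662 − 7111.9 = 17929 J
v = √(2 × 17929/177) = 14.23 m/s

v = 14.2 m/s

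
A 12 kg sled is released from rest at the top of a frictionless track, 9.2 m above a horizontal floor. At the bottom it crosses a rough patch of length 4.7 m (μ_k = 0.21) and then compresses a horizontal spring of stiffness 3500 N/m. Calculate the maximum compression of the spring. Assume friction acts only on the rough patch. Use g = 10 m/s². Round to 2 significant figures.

x = 0.75 m

Initial energy: E₁ = mgh = (12)(10)(9.2) = 1104.0 J
Friction removes W_f = μ_k mg d = (0.21)(12)(10)(4.7) = 118.4 J
Energy reaching the spring: E = 1104.0 − 118.4 = 985.56 J
At max compression ½kx² = E ⇒ x = √(2E/k) = √(2 × 985.56/3500) = 0.7505 m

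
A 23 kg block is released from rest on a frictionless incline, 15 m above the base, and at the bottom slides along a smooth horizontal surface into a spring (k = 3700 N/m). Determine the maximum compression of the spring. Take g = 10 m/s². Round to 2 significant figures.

x = 1.4 m

Gravitational PE at the top equals spring PE at max compression: mgh = ½kx²
x = √(2mgh/k) = √(2 × 23 × 10 × 15 / 3700) = 1.366 m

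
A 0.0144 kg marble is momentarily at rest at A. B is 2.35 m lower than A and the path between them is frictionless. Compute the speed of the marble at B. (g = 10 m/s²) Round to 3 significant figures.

By conservation of mechanical energy, mgh = ½mv²
v = √(2gh) = √(2 × 10 × 2.35) = √47.000 = 6.856 m/s

v = 6.86 m/s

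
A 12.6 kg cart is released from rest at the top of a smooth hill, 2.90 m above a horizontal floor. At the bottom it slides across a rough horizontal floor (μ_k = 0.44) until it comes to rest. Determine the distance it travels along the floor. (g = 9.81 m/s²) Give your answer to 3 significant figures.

Energy bookkeeping (friction removes W_f = μ_k N d):
At rest all PE has been dissipated by friction: mgh = μ_k m g d
d = h/μ_k = 2.90/0.44 = 6.591 m

d = 6.59 m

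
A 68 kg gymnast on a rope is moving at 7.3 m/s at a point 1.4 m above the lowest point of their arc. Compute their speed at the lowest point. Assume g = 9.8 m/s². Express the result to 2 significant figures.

v = 9.0 m/s

By conservation of mechanical energy, ½mv₀² + mgh = ½mv²
The mass cancels from both sides.
v² = v₀² + 2gh = (7.3)² + 2(9.8)(1.4) = 80.730
v = √80.730 = 8.985 m/s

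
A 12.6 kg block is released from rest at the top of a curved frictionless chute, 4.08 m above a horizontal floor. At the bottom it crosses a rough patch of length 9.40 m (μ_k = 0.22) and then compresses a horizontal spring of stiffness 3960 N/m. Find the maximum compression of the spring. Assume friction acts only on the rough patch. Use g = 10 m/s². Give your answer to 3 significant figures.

Initial energy: E₁ = mgh = (12.6)(10)(4.08) = 514.08 J
Friction removes W_f = μ_k mg d = (0.22)(12.6)(10)(9.40) = 260.6 J
Energy reaching the spring: E = 514.08 − 260.6 = 253.51 J
At max compression ½kx² = E ⇒ x = √(2E/k) = √(2 × 253.51/3960) = 0.3578 m

x = 0.358 m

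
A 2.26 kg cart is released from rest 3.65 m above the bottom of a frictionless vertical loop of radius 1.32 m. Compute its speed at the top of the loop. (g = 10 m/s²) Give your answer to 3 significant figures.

Energy conservation: mgh = ½mv_top² + mg(2r)
v_top² = 2g(h − 2r) = 2(10)(3.65 − 2.640) = 20.20
v_top = 4.494 m/s

v = 4.49 m/s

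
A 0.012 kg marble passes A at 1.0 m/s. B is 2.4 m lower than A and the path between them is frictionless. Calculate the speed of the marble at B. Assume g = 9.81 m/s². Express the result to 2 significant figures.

Energy conservation between the two points: ½mv₀² + mgh = ½mv²
The mass cancels from both sides.
v² = v₀² + 2gh = (1.0)² + 2(9.81)(2.4) = 48.088
v = √48.088 = 6.935 m/s

v = 6.9 m/s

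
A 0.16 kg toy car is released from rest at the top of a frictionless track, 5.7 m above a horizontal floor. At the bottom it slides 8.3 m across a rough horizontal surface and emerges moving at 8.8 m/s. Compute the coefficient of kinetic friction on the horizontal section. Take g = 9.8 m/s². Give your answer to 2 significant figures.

μ_k = 0.21

Applying the work–energy principle:
mgh = ½mv² + μ_k m g d
mgh = 8.9376 J; ½mv² = 6.1952 J
W_f = 8.9376 − 6.1952 = 2.742 J
μ_k = W_f/(mg·d) = 2.742/(1.568 × 8.3) = 0.2107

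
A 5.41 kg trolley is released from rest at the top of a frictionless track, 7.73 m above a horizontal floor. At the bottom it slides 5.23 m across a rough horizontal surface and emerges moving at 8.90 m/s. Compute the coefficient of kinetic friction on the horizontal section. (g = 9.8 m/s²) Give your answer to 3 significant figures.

Energy bookkeeping (friction removes W_f = μ_k N d):
mgh = ½mv² + μ_k m g d
mgh = 409.83 J; ½mv² = 214.26 J
W_f = 409.83 − 214.26 = 195.6 J
μ_k = W_f/(mg·d) = 195.6/(53.02 × 5.23) = 0.7053

μ_k = 0.705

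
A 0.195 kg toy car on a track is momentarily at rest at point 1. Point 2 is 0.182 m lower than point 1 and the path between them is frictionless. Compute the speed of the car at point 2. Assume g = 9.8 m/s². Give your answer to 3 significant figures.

By conservation of mechanical energy, mgh = ½mv²
v = √(2gh) = √(2 × 9.8 × 0.182) = √3.5672 = 1.889 m/s

v = 1.89 m/s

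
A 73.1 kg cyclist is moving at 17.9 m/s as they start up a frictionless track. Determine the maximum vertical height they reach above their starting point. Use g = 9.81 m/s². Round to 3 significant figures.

h = 16.3 m

Setting KE at the bottom equal to PE gained: ½mv² = mgh
h = v²/(2g) = 17.9²/(2 × 9.81) = 16.33 m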